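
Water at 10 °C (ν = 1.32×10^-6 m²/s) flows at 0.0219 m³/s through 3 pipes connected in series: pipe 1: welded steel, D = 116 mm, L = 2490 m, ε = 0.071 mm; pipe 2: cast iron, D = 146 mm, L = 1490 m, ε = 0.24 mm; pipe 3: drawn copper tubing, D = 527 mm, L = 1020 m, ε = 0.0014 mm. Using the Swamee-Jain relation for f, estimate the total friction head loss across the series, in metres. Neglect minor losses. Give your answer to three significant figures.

Pipe 1: V = 2.072 m/s, Re = 1.82×10^5, ε/D = 6.12×10^-4, f = 0.01965, h_1 = f(L/D)V²/2g = 92.33 m
Pipe 2: V = 1.308 m/s, Re = 1.45×10^5, ε/D = 0.00164, f = 0.02380, h_2 = f(L/D)V²/2g = 21.19 m
Pipe 3: V = 0.1004 m/s, Re = 4.01×10^4, ε/D = 2.66×10^-6, f = 0.02184, h_3 = f(L/D)V²/2g = 0.02172 m
Series → Q common, losses add: H = Σh = 113.5 m

H ≈ 114 m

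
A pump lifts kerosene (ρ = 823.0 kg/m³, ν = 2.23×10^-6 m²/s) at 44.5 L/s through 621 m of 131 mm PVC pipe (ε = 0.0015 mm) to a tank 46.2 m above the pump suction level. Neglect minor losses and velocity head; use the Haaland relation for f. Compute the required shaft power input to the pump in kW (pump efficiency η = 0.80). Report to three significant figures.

P_shaft ≈ 39.3 kW

V = 4Q/(πD²) = 3.302 m/s; Re = 1.94×10^5; ε/D = 1.15×10^-5; f = 0.01566
h_f = f(L/D)V²/2g = 41.24 m
Total head H = z + h_f = 46.2 + 41.24 = 87.44 m
P_hyd = ρgQH = 823.0·9.81·0.0445·87.44 = 31.42 kW
P_shaft = P_hyd/η = 31.42/0.80 = 39.27 kW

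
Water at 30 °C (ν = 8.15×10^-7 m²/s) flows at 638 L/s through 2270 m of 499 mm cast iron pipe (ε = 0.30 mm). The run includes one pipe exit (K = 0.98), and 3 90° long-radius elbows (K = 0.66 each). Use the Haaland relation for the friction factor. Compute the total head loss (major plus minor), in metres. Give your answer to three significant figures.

V = 4Q/(πD²) = 3.262 m/s; V²/2g = 0.5425 m
Re = 2.00×10^6, ε/D = 6.01×10^-4 → f = 0.01764 (Haaland)
Major: h_f = f(L/D)·V²/2g = 0.01764·4549·0.5425 = 43.54 m
Minor: ΣK = 2.96; h_m = ΣK·V²/2g = 1.606 m
Total H_L = 43.54 + 1.606 = 45.14 m

H_L ≈ 45.1 m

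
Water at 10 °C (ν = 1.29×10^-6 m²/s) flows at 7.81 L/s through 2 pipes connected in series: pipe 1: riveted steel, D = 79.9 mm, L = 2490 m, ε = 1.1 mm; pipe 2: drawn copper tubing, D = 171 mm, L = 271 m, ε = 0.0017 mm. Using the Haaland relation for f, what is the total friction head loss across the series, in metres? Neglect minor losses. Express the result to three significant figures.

H ≈ 166 m

Pipe 1: V = 1.558 m/s, Re = 9.65×10^4, ε/D = 0.0138, f = 0.04293, h_1 = f(L/D)V²/2g = 165.4 m
Pipe 2: V = 0.3401 m/s, Re = 4.51×10^4, ε/D = 9.94×10^-6, f = 0.02123, h_2 = f(L/D)V²/2g = 0.1983 m
Series → Q common, losses add: H = Σh = 165.6 m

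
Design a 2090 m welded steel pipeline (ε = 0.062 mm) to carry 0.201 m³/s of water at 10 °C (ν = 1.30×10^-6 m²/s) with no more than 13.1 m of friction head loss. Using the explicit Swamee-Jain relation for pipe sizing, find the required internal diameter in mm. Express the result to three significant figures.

Swamee-Jain (Type III): D = 0.66·[ε^1.25·(LQ²/(gh_f))^4.75 + ν·Q^9.4·(L/(gh_f))^5.2]^0.04
LQ²/(gh_f) = 0.6570; L/(gh_f) = 16.26
Term 1 = ε^1.25·(…)^4.75 = 7.48×10^-7; Term 2 = ν·Q^9.4·(…)^5.2 = 7.28×10^-7
D = 0.66·(7.48×10^-7 + 7.28×10^-7)^0.04 = 0.3858 m = 386 mm
Check: V = 1.72 m/s, Re = 5.10×10^5, f = 0.01510, h_f = 12.3 m ≈ 13.1 m ✓

D ≈ 386 mm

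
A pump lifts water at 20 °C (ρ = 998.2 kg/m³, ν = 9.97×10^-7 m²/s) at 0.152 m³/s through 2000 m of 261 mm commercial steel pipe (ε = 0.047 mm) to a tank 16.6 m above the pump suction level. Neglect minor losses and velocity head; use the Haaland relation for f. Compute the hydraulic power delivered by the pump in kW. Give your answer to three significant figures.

V = 4Q/(πD²) = 2.841 m/s; Re = 7.44×10^5; ε/D = 1.80×10^-4; f = 0.01464
h_f = f(L/D)V²/2g = 46.15 m
Total head H = z + h_f = 16.6 + 46.15 = 62.75 m
P_hyd = ρgQH = 998.2·9.81·0.152·62.75 = 93.39 kW

P_hyd ≈ 93.4 kW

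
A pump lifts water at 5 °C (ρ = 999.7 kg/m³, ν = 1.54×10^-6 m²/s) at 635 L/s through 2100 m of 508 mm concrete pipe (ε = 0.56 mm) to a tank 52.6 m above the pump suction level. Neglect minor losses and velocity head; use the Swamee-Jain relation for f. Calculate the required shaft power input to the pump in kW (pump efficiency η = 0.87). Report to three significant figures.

V = 4Q/(πD²) = 3.133 m/s; Re = 1.03×10^6; ε/D = 0.00110; f = 0.02047
h_f = f(L/D)V²/2g = 42.33 m
Total head H = z + h_f = 52.6 + 42.33 = 94.93 m
P_hyd = ρgQH = 999.7·9.81·0.635·94.93 = 591.2 kW
P_shaft = P_hyd/η = 591.2/0.87 = 679.5 kW

P_shaft ≈ 680 kW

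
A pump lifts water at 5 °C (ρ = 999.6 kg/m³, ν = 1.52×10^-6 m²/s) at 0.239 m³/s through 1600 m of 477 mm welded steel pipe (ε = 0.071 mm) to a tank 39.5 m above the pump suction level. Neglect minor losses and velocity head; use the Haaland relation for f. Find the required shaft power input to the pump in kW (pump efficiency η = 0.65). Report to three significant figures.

V = 4Q/(πD²) = 1.337 m/s; Re = 4.20×10^5; ε/D = 1.49×10^-4; f = 0.01505
h_f = f(L/D)V²/2g = 4.604 m
Total head H = z + h_f = 39.5 + 4.604 = 44.10 m
P_hyd = ρgQH = 999.6·9.81·0.239·44.10 = 103.4 kW
P_shaft = P_hyd/η = 103.4/0.65 = 159.0 kW

P_shaft ≈ 159 kW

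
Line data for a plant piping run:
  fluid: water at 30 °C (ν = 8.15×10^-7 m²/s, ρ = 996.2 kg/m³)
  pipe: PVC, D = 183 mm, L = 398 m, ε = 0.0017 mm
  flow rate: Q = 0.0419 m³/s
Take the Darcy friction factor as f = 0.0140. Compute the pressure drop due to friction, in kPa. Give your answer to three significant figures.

Δp ≈ 38.5 kPa

V = 4Q/(πD²) = 4·0.0419/(π·0.183²) = 1.593 m/s
h_f = f(L/D)V²/(2g) = 0.01400·(398/0.183)·1.593²/(2·9.81) = 3.938 m
Δp = ρg·h_f = 996.2·9.81·3.938 = 38.49 kPa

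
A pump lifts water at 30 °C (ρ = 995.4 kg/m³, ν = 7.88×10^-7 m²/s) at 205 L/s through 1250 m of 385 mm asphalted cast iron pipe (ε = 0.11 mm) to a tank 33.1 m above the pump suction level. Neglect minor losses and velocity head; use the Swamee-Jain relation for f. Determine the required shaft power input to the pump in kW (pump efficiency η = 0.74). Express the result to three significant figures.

V = 4Q/(πD²) = 1.761 m/s; Re = 8.60×10^5; ε/D = 2.86×10^-4; f = 0.01574
h_f = f(L/D)V²/2g = 8.076 m
Total head H = z + h_f = 33.1 + 8.076 = 41.18 m
P_hyd = ρgQH = 995.4·9.81·0.205·41.18 = 82.43 kW
P_shaft = P_hyd/η = 82.43/0.74 = 111.4 kW

P_shaft ≈ 111 kW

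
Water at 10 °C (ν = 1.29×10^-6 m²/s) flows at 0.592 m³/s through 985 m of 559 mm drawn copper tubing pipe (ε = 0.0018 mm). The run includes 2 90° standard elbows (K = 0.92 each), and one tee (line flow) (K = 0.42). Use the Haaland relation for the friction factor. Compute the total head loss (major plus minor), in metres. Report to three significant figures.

H_L ≈ 6.71 m

V = 4Q/(πD²) = 2.412 m/s; V²/2g = 0.2966 m
Re = 1.05×10^6, ε/D = 3.22×10^-6 → f = 0.01156 (Haaland)
Major: h_f = f(L/D)·V²/2g = 0.01156·1762·0.2966 = 6.038 m
Minor: ΣK = 2.26; h_m = ΣK·V²/2g = 0.6702 m
Total H_L = 6.038 + 0.6702 = 6.709 m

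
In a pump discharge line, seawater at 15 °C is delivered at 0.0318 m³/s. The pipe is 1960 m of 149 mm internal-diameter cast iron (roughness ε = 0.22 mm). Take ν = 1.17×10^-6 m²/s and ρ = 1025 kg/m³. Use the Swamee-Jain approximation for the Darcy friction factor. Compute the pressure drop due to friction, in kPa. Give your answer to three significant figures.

V = 4Q/(πD²) = 4·0.0318/(π·0.149²) = 1.824 m/s
Re = VD/ν = 1.824·0.149/1.17×10^-6 = 2.32×10^5 → turbulent
ε/D = 0.22/149 = 0.00148
Swamee-Jain: f = 0.02275
h_f = f(L/D)V²/(2g) = 0.02275·(1960/0.149)·1.824²/(2·9.81) = 50.73 m
Δp = ρg·h_f = 1025·9.81·50.73 = 510.1 kPa

Δp ≈ 510 kPa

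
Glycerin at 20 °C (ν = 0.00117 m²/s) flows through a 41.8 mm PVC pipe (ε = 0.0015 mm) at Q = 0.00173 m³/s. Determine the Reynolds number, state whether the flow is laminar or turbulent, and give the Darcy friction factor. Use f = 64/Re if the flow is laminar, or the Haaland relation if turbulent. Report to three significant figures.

V = 4Q/(πD²) = 1.261 m/s
Re = VD/ν = 1.261·0.0418/0.00117 = 45.0
Re < 2300 → laminar → f = 64/Re = 1.421

Re ≈ 45.0; laminar; f = 64/Re ≈ 1.42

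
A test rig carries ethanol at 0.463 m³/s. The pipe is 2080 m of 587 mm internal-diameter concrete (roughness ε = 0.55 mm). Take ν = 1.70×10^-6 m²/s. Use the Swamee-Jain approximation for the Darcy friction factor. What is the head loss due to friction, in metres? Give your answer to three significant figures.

h_f ≈ 10.6 m

V = 4Q/(πD²) = 4·0.463/(π·0.587²) = 1.711 m/s
Re = VD/ν = 1.711·0.587/1.70×10^-6 = 5.91×10^5 → turbulent
ε/D = 0.55/587 = 9.37×10^-4
Swamee-Jain: f = 0.01998
h_f = f(L/D)V²/(2g) = 0.01998·(2080/0.587)·1.711²/(2·9.81) = 10.56 m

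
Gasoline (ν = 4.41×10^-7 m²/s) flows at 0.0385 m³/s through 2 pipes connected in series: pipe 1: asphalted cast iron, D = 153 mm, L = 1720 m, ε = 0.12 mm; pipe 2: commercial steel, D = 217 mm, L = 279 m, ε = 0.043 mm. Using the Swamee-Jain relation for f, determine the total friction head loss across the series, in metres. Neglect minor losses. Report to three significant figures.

Pipe 1: V = 2.094 m/s, Re = 7.27×10^5, ε/D = 7.84×10^-4, f = 0.01913, h_1 = f(L/D)V²/2g = 48.06 m
Pipe 2: V = 1.041 m/s, Re = 5.12×10^5, ε/D = 1.98×10^-4, f = 0.01546, h_2 = f(L/D)V²/2g = 1.098 m
Series → Q common, losses add: H = Σh = 49.15 m

H ≈ 49.2 m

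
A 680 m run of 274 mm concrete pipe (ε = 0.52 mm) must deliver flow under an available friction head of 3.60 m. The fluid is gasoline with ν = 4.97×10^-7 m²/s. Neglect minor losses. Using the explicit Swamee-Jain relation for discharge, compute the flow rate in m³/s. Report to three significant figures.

Q ≈ 0.0650 m³/s

Swamee-Jain (Type II): Q = -0.965·√(gD⁵h_f/L)·ln[ε/(3.7D) + √(3.17ν²L/(gD³h_f))]
√(gD⁵h_f/L) = √(9.81·0.274⁵·3.60/680) = 0.008956
ε/(3.7D) = 5.13×10^-4; √(3.17ν²L/(gD³h_f)) = 2.71×10^-5
Q = -0.965·0.008956·ln(5.400×10^-4) = 0.06503 m³/s
Check: V = 1.10 m/s, Re = 6.08×10^5, f = 0.02351, h_f = 3.62 m ≈ 3.60 m ✓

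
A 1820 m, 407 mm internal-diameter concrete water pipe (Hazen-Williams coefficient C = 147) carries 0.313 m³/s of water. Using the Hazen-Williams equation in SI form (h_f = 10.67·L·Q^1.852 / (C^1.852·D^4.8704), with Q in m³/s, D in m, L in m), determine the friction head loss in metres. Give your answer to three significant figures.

h_f ≈ 17.4 m

h_f = 10.67·1820·0.313^1.852 / (147^1.852·0.407^4.8704) = 17.44 m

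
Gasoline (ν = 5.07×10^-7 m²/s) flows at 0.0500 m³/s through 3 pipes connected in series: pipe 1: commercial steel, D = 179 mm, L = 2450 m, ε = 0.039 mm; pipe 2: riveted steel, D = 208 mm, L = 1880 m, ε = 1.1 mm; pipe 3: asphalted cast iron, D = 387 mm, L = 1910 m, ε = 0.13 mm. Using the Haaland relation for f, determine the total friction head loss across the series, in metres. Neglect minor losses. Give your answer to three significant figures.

Pipe 1: V = 1.987 m/s, Re = 7.01×10^5, ε/D = 2.18×10^-4, f = 0.01509, h_1 = f(L/D)V²/2g = 41.55 m
Pipe 2: V = 1.471 m/s, Re = 6.04×10^5, ε/D = 0.00529, f = 0.03109, h_2 = f(L/D)V²/2g = 31.01 m
Pipe 3: V = 0.4251 m/s, Re = 3.24×10^5, ε/D = 3.36×10^-4, f = 0.01694, h_3 = f(L/D)V²/2g = 0.7699 m
Series → Q common, losses add: H = Σh = 73.34 m

H ≈ 73.3 m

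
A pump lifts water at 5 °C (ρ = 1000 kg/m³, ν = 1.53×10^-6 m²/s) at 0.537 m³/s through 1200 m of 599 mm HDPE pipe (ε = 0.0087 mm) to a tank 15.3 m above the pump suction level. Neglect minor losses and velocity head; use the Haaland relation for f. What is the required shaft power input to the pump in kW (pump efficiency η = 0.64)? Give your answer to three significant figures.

P_shaft ≈ 164 kW

V = 4Q/(πD²) = 1.906 m/s; Re = 7.46×10^5; ε/D = 1.45×10^-5; f = 0.01240
h_f = f(L/D)V²/2g = 4.597 m
Total head H = z + h_f = 15.3 + 4.597 = 19.90 m
P_hyd = ρgQH = 1000·9.81·0.537·19.90 = 104.8 kW
P_shaft = P_hyd/η = 104.8/0.64 = 163.8 kW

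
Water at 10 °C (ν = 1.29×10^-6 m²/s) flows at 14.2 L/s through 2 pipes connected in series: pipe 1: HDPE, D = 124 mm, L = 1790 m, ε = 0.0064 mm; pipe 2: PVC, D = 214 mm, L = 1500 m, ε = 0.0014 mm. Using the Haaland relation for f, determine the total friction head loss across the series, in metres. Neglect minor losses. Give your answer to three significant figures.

H ≈ 19.0 m

Pipe 1: V = 1.176 m/s, Re = 1.13×10^5, ε/D = 5.16×10^-5, f = 0.01761, h_1 = f(L/D)V²/2g = 17.92 m
Pipe 2: V = 0.3948 m/s, Re = 6.55×10^4, ε/D = 6.54×10^-6, f = 0.01953, h_2 = f(L/D)V²/2g = 1.087 m
Series → Q common, losses add: H = Σh = 19.00 m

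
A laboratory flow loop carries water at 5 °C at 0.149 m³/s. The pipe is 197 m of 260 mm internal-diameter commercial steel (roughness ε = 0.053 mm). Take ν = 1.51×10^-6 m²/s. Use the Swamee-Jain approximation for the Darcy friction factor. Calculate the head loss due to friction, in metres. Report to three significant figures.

h_f ≈ 4.74 m

V = 4Q/(πD²) = 4·0.149/(π·0.260²) = 2.806 m/s
Re = VD/ν = 2.806·0.260/1.51×10^-6 = 4.83×10^5 → turbulent
ε/D = 0.053/260 = 2.04×10^-4
Swamee-Jain: f = 0.01559
h_f = f(L/D)V²/(2g) = 0.01559·(197/0.260)·2.806²/(2·9.81) = 4.743 m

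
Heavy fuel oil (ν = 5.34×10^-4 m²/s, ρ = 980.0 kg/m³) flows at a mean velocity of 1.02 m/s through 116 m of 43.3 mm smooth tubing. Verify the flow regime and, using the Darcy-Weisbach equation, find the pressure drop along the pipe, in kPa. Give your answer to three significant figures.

Δp ≈ 1060 kPa

Re = VD/ν = 1.02·0.04330/5.34×10^-4 = 82.7 → laminar (Re < 2300)
f = 64/Re = 0.7738
h_f = f(L/D)V²/(2g) = 0.7738·(116/0.04330)·1.02²/(2·9.81) = 109.9 m
Δp = ρg·h_f = 980.0·9.81·109.9 = 1057 kPa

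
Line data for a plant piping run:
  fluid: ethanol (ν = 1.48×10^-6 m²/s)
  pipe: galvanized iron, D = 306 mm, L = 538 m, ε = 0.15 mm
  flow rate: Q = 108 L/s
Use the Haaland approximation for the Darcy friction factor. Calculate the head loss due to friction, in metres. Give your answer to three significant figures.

h_f ≈ 3.48 m

V = 4Q/(πD²) = 4·0.108/(π·0.306²) = 1.469 m/s
Re = VD/ν = 1.469·0.306/1.48×10^-6 = 3.04×10^5 → turbulent
ε/D = 0.15/306 = 4.90×10^-4
Haaland: f = 0.01800
h_f = f(L/D)V²/(2g) = 0.01800·(538/0.306)·1.469²/(2·9.81) = 3.479 m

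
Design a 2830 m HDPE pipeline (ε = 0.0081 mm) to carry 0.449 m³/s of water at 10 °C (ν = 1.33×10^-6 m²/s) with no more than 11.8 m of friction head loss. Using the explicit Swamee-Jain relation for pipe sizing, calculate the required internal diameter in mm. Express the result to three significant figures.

D ≈ 554 mm

Swamee-Jain (Type III): D = 0.66·[ε^1.25·(LQ²/(gh_f))^4.75 + ν·Q^9.4·(L/(gh_f))^5.2]^0.04
LQ²/(gh_f) = 4.929; L/(gh_f) = 24.45
Term 1 = ε^1.25·(…)^4.75 = 8.43×10^-4; Term 2 = ν·Q^9.4·(…)^5.2 = 0.0119
D = 0.66·(8.43×10^-4 + 0.0119)^0.04 = 0.5542 m = 554 mm
Check: V = 1.86 m/s, Re = 7.76×10^5, f = 0.01242, h_f = 11.2 m ≈ 11.8 m ✓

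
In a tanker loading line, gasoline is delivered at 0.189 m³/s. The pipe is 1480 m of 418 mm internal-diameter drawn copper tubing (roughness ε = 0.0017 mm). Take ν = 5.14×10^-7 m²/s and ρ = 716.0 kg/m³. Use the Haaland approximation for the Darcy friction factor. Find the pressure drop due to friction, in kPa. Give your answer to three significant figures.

Δp ≈ 27.5 kPa

V = 4Q/(πD²) = 4·0.189/(π·0.418²) = 1.377 m/s
Re = VD/ν = 1.377·0.418/5.14×10^-7 = 1.12×10^6 → turbulent
ε/D = 0.0017/418 = 4.07×10^-6
Haaland: f = 0.01144
h_f = f(L/D)V²/(2g) = 0.01144·(1480/0.418)·1.377²/(2·9.81) = 3.917 m
Δp = ρg·h_f = 716.0·9.81·3.917 = 27.51 kPa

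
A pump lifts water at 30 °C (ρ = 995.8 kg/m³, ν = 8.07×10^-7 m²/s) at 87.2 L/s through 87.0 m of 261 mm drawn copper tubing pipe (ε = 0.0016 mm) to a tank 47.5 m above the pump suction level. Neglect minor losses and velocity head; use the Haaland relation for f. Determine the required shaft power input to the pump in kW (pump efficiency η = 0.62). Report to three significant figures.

V = 4Q/(πD²) = 1.630 m/s; Re = 5.27×10^5; ε/D = 6.13×10^-6; f = 0.01301
h_f = f(L/D)V²/2g = 0.5872 m
Total head H = z + h_f = 47.5 + 0.5872 = 48.09 m
P_hyd = ρgQH = 995.8·9.81·0.0872·48.09 = 40.96 kW
P_shaft = P_hyd/η = 40.96/0.62 = 66.07 kW

P_shaft ≈ 66.1 kW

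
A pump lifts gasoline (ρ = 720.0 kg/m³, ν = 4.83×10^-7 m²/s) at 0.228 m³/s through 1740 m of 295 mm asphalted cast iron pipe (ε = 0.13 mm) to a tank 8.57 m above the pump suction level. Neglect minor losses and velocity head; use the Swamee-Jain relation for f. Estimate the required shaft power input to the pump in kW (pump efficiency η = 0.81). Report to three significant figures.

P_shaft ≈ 127 kW

V = 4Q/(πD²) = 3.336 m/s; Re = 2.04×10^6; ε/D = 4.41×10^-4; f = 0.01659
h_f = f(L/D)V²/2g = 55.49 m
Total head H = z + h_f = 8.57 + 55.49 = 64.06 m
P_hyd = ρgQH = 720.0·9.81·0.228·64.06 = 103.2 kW
P_shaft = P_hyd/η = 103.2/0.81 = 127.4 kW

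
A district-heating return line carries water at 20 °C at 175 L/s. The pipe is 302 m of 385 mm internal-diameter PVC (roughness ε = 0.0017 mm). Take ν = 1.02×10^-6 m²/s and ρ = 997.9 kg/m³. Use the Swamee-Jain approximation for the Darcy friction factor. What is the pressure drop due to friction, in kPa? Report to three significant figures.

V = 4Q/(πD²) = 4·0.175/(π·0.385²) = 1.503 m/s
Re = VD/ν = 1.503·0.385/1.02×10^-6 = 5.67×10^5 → turbulent
ε/D = 0.0017/385 = 4.42×10^-6
Swamee-Jain: f = 0.01288
h_f = f(L/D)V²/(2g) = 0.01288·(302/0.385)·1.503²/(2·9.81) = 1.163 m
Δp = ρg·h_f = 997.9·9.81·1.163 = 11.39 kPa

Δp ≈ 11.4 kPa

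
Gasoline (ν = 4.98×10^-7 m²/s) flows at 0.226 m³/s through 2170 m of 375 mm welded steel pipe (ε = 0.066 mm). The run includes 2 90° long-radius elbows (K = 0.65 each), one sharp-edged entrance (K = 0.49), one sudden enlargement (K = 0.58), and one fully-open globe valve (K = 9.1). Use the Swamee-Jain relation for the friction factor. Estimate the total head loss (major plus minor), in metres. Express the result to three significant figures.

V = 4Q/(πD²) = 2.046 m/s; V²/2g = 0.2134 m
Re = 1.54×10^6, ε/D = 1.76×10^-4 → f = 0.01417 (Swamee-Jain)
Major: h_f = f(L/D)·V²/2g = 0.01417·5787·0.2134 = 17.50 m
Minor: ΣK = 11.5; h_m = ΣK·V²/2g = 2.448 m
Total H_L = 17.50 + 2.448 = 19.95 m

H_L ≈ 19.9 m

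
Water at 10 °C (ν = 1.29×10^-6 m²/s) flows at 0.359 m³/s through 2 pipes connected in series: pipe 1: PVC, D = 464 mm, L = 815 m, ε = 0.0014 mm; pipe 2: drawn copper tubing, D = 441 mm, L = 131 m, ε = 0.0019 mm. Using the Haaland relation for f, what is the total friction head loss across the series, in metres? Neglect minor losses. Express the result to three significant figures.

H ≈ 5.92 m

Pipe 1: V = 2.123 m/s, Re = 7.64×10^5, ε/D = 3.02×10^-6, f = 0.01217, h_1 = f(L/D)V²/2g = 4.911 m
Pipe 2: V = 2.350 m/s, Re = 8.03×10^5, ε/D = 4.31×10^-6, f = 0.01209, h_2 = f(L/D)V²/2g = 1.011 m
Series → Q common, losses add: H = Σh = 5.922 m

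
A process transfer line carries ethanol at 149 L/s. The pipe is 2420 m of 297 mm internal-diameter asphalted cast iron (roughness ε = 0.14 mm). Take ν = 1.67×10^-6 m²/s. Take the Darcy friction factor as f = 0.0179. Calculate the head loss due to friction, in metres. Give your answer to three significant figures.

h_f ≈ 34.4 m

V = 4Q/(πD²) = 4·0.149/(π·0.297²) = 2.151 m/s
h_f = f(L/D)V²/(2g) = 0.01790·(2420/0.297)·2.151²/(2·9.81) = 34.39 m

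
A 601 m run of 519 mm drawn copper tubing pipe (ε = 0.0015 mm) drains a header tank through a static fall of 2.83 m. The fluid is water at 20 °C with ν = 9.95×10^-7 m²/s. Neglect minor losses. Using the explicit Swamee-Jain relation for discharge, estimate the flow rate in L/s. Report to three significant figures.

Swamee-Jain (Type II): Q = -0.965·√(gD⁵h_f/L)·ln[ε/(3.7D) + √(3.17ν²L/(gD³h_f))]
√(gD⁵h_f/L) = √(9.81·0.519⁵·2.83/601) = 0.04171
ε/(3.7D) = 7.81×10^-7; √(3.17ν²L/(gD³h_f)) = 2.20×10^-5
Q = -0.965·0.04171·ln(2.283×10^-5) = 0.4301 m³/s
Check: V = 2.03 m/s, Re = 1.06×10^6, f = 0.01157, h_f = 2.82 m ≈ 2.83 m ✓

Q ≈ 430 L/s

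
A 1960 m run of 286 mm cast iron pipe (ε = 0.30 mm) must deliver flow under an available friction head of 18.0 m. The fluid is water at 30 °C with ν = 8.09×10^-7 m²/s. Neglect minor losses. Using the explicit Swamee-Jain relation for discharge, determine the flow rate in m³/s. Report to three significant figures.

Q ≈ 0.102 m³/s

Swamee-Jain (Type II): Q = -0.965·√(gD⁵h_f/L)·ln[ε/(3.7D) + √(3.17ν²L/(gD³h_f))]
√(gD⁵h_f/L) = √(9.81·0.286⁵·18.0/1960) = 0.01313
ε/(3.7D) = 2.84×10^-4; √(3.17ν²L/(gD³h_f)) = 3.14×10^-5
Q = -0.965·0.01313·ln(3.149×10^-4) = 0.1022 m³/s
Check: V = 1.59 m/s, Re = 5.62×10^5, f = 0.02050, h_f = 18.1 m ≈ 18.0 m ✓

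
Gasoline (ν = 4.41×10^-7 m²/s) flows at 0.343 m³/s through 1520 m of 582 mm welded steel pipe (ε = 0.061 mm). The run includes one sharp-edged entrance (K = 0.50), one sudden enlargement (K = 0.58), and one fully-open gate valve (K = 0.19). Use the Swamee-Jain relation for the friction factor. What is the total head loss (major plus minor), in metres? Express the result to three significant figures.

V = 4Q/(πD²) = 1.289 m/s; V²/2g = 0.08473 m
Re = 1.70×10^6, ε/D = 1.05×10^-4 → f = 0.01308 (Swamee-Jain)
Major: h_f = f(L/D)·V²/2g = 0.01308·2612·0.08473 = 2.895 m
Minor: ΣK = 1.27; h_m = ΣK·V²/2g = 0.1076 m
Total H_L = 2.895 + 0.1076 = 3.002 m

H_L ≈ 3.00 m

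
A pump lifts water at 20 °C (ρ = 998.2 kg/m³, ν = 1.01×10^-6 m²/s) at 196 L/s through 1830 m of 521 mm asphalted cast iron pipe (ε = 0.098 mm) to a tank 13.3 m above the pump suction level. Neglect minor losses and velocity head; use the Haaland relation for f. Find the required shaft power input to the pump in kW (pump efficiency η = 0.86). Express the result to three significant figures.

V = 4Q/(πD²) = 0.9194 m/s; Re = 4.74×10^5; ε/D = 1.88×10^-4; f = 0.01525
h_f = f(L/D)V²/2g = 2.307 m
Total head H = z + h_f = 13.3 + 2.307 = 15.61 m
P_hyd = ρgQH = 998.2·9.81·0.196·15.61 = 29.95 kW
P_shaft = P_hyd/η = 29.95/0.86 = 34.83 kW

P_shaft ≈ 34.8 kW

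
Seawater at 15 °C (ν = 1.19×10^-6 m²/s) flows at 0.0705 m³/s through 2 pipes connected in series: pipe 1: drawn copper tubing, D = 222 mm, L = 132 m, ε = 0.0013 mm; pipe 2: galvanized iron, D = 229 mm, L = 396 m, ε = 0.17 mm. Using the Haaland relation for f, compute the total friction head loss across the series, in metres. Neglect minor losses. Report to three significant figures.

Pipe 1: V = 1.821 m/s, Re = 3.40×10^5, ε/D = 5.86×10^-6, f = 0.01406, h_1 = f(L/D)V²/2g = 1.414 m
Pipe 2: V = 1.712 m/s, Re = 3.29×10^5, ε/D = 7.42×10^-4, f = 0.01927, h_2 = f(L/D)V²/2g = 4.977 m
Series → Q common, losses add: H = Σh = 6.391 m

H ≈ 6.39 m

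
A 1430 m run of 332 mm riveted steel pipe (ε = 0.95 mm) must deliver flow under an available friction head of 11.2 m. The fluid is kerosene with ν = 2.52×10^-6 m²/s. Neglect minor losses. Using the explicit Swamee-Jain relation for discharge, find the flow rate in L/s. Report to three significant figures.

Q ≈ 120 L/s

Swamee-Jain (Type II): Q = -0.965·√(gD⁵h_f/L)·ln[ε/(3.7D) + √(3.17ν²L/(gD³h_f))]
√(gD⁵h_f/L) = √(9.81·0.332⁵·11.2/1430) = 0.01760
ε/(3.7D) = 7.73×10^-4; √(3.17ν²L/(gD³h_f)) = 8.46×10^-5
Q = -0.965·0.01760·ln(8.580×10^-4) = 0.1200 m³/s
Check: V = 1.39 m/s, Re = 1.83×10^5, f = 0.02677, h_f = 11.3 m ≈ 11.2 m ✓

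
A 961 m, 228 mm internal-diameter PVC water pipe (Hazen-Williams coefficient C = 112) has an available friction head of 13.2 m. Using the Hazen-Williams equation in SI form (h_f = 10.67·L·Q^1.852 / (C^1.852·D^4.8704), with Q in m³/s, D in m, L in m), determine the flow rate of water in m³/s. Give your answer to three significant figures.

Q ≈ 0.0631 m³/s

Rearranging: Q = [h_f·C^1.852·D^4.8704 / (10.67·L)]^(1/1.852)
Q = [13.2·112^1.852·0.228^4.8704 / (10.67·961)]^0.540 = 0.06311 m³/s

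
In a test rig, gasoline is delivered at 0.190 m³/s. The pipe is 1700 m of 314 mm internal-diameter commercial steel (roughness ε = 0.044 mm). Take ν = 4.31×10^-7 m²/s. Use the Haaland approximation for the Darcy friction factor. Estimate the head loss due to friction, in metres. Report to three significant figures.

V = 4Q/(πD²) = 4·0.190/(π·0.314²) = 2.454 m/s
Re = VD/ν = 2.454·0.314/4.31×10^-7 = 1.79×10^6 → turbulent
ε/D = 0.044/314 = 1.40×10^-4
Haaland: f = 0.01345
h_f = f(L/D)V²/(2g) = 0.01345·(1700/0.314)·2.454²/(2·9.81) = 22.35 m

h_f ≈ 22.3 m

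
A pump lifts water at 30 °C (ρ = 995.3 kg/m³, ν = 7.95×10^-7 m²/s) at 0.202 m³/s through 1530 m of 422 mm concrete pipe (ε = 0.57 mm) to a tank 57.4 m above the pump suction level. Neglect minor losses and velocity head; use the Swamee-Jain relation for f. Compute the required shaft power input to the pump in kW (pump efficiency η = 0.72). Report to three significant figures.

P_shaft ≈ 180 kW

V = 4Q/(πD²) = 1.444 m/s; Re = 7.67×10^5; ε/D = 0.00135; f = 0.02157
h_f = f(L/D)V²/2g = 8.314 m
Total head H = z + h_f = 57.4 + 8.314 = 65.71 m
P_hyd = ρgQH = 995.3·9.81·0.202·65.71 = 129.6 kW
P_shaft = P_hyd/η = 129.6/0.72 = 180.0 kW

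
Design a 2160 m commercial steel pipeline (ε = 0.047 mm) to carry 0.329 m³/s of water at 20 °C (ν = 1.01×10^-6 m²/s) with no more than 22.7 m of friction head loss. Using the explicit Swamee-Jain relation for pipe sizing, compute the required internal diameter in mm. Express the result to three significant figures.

Swamee-Jain (Type III): D = 0.66·[ε^1.25·(LQ²/(gh_f))^4.75 + ν·Q^9.4·(L/(gh_f))^5.2]^0.04
LQ²/(gh_f) = 1.050; L/(gh_f) = 9.700
Term 1 = ε^1.25·(…)^4.75 = 4.90×10^-6; Term 2 = ν·Q^9.4·(…)^5.2 = 3.95×10^-6
D = 0.66·(4.90×10^-6 + 3.95×10^-6)^0.04 = 0.4144 m = 414 mm
Check: V = 2.44 m/s, Re = 1.00×10^6, f = 0.01370, h_f = 21.7 m ≈ 22.7 m ✓

D ≈ 414 mm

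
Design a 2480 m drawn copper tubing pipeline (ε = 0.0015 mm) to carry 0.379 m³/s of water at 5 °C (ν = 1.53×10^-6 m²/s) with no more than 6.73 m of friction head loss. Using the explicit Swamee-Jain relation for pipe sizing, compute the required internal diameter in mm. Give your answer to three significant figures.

D ≈ 570 mm

Swamee-Jain (Type III): D = 0.66·[ε^1.25·(LQ²/(gh_f))^4.75 + ν·Q^9.4·(L/(gh_f))^5.2]^0.04
LQ²/(gh_f) = 5.396; L/(gh_f) = 37.56
Term 1 = ε^1.25·(…)^4.75 = 1.58×10^-4; Term 2 = ν·Q^9.4·(…)^5.2 = 0.0259
D = 0.66·(1.58×10^-4 + 0.0259)^0.04 = 0.5704 m = 570 mm
Check: V = 1.48 m/s, Re = 5.53×10^5, f = 0.01290, h_f = 6.29 m ≈ 6.73 m ✓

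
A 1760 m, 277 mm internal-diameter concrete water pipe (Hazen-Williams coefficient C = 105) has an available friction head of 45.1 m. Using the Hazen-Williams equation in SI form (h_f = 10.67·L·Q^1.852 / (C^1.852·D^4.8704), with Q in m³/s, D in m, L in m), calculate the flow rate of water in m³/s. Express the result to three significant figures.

Rearranging: Q = [h_f·C^1.852·D^4.8704 / (10.67·L)]^(1/1.852)
Q = [45.1·105^1.852·0.277^4.8704 / (10.67·1760)]^0.540 = 0.1382 m³/s

Q ≈ 0.138 m³/s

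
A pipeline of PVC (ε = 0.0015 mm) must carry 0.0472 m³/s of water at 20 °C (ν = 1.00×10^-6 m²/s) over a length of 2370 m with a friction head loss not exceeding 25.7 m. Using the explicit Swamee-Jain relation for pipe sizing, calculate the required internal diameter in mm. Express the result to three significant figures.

Swamee-Jain (Type III): D = 0.66·[ε^1.25·(LQ²/(gh_f))^4.75 + ν·Q^9.4·(L/(gh_f))^5.2]^0.04
LQ²/(gh_f) = 0.02094; L/(gh_f) = 9.400
Term 1 = ε^1.25·(…)^4.75 = 5.56×10^-16; Term 2 = ν·Q^9.4·(…)^5.2 = 3.94×10^-14
D = 0.66·(5.56×10^-16 + 3.94×10^-14)^0.04 = 0.1921 m = 192 mm
Check: V = 1.63 m/s, Re = 3.13×10^5, f = 0.01436, h_f = 23.9 m ≈ 25.7 m ✓

D ≈ 192 mm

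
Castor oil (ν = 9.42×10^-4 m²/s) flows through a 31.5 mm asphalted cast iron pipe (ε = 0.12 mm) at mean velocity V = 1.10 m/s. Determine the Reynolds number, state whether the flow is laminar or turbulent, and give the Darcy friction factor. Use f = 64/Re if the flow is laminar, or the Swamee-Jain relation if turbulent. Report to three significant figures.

Re ≈ 36.8; laminar; f = 64/Re ≈ 1.74

Re = VD/ν = 1.100·0.0315/9.42×10^-4 = 36.8
Re < 2300 → laminar → f = 64/Re = 1.740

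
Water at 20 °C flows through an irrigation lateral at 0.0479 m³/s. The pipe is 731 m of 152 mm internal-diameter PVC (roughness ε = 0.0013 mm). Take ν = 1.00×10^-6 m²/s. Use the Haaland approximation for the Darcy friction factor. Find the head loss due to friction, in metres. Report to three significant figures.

V = 4Q/(πD²) = 4·0.0479/(π·0.152²) = 2.640 m/s
Re = VD/ν = 2.640·0.152/1.00×10^-6 = 4.01×10^5 → turbulent
ε/D = 0.0013/152 = 8.55×10^-6
Haaland: f = 0.01367
h_f = f(L/D)V²/(2g) = 0.01367·(731/0.152)·2.640²/(2·9.81) = 23.36 m

h_f ≈ 23.4 m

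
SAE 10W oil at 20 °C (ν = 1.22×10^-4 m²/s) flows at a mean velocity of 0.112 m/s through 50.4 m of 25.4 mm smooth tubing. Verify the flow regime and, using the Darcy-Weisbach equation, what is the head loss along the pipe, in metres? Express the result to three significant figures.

h_f ≈ 3.48 m

Re = VD/ν = 0.112·0.02540/1.22×10^-4 = 23.3 → laminar (Re < 2300)
f = 64/Re = 2.745
h_f = f(L/D)V²/(2g) = 2.745·(50.4/0.02540)·0.112²/(2·9.81) = 3.482 m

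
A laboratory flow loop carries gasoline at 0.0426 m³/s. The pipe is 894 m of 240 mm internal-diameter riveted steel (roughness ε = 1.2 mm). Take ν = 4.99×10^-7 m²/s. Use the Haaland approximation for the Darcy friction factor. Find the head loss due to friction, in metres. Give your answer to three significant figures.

V = 4Q/(πD²) = 4·0.0426/(π·0.240²) = 0.9417 m/s
Re = VD/ν = 0.9417·0.240/4.99×10^-7 = 4.53×10^5 → turbulent
ε/D = 1.2/240 = 0.00500
Haaland: f = 0.03062
h_f = f(L/D)V²/(2g) = 0.03062·(894/0.240)·0.9417²/(2·9.81) = 5.155 m

h_f ≈ 5.16 m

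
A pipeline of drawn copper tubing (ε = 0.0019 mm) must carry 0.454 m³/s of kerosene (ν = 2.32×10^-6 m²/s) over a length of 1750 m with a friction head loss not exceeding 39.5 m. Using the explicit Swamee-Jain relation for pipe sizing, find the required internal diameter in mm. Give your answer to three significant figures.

Swamee-Jain (Type III): D = 0.66·[ε^1.25·(LQ²/(gh_f))^4.75 + ν·Q^9.4·(L/(gh_f))^5.2]^0.04
LQ²/(gh_f) = 0.9309; L/(gh_f) = 4.516
Term 1 = ε^1.25·(…)^4.75 = 5.02×10^-8; Term 2 = ν·Q^9.4·(…)^5.2 = 3.52×10^-6
D = 0.66·(5.02×10^-8 + 3.52×10^-6)^0.04 = 0.3996 m = 400 mm
Check: V = 3.62 m/s, Re = 6.23×10^5, f = 0.01268, h_f = 37.1 m ≈ 39.5 m ✓

D ≈ 400 mm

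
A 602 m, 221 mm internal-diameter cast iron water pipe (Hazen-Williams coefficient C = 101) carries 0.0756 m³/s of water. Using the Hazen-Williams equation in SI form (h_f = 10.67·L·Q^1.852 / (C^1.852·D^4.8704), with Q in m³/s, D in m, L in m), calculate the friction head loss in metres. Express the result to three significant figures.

h_f = 10.67·602·0.0756^1.852 / (101^1.852·0.221^4.8704) = 16.29 m

h_f ≈ 16.3 m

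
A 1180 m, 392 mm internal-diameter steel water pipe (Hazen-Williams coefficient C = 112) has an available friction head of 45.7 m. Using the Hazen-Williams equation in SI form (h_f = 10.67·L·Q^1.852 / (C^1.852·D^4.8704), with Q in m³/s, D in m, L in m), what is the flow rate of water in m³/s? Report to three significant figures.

Rearranging: Q = [h_f·C^1.852·D^4.8704 / (10.67·L)]^(1/1.852)
Q = [45.7·112^1.852·0.392^4.8704 / (10.67·1180)]^0.540 = 0.4593 m³/s

Q ≈ 0.459 m³/s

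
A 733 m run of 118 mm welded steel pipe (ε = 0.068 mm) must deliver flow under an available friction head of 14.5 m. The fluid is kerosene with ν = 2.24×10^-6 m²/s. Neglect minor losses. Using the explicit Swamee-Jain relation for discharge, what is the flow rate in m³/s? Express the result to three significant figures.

Swamee-Jain (Type II): Q = -0.965·√(gD⁵h_f/L)·ln[ε/(3.7D) + √(3.17ν²L/(gD³h_f))]
√(gD⁵h_f/L) = √(9.81·0.118⁵·14.5/733) = 0.002107
ε/(3.7D) = 1.56×10^-4; √(3.17ν²L/(gD³h_f)) = 2.23×10^-4
Q = -0.965·0.002107·ln(3.791×10^-4) = 0.01602 m³/s
Check: V = 1.46 m/s, Re = 7.72×10^4, f = 0.02144, h_f = 14.6 m ≈ 14.5 m ✓

Q ≈ 0.0160 m³/s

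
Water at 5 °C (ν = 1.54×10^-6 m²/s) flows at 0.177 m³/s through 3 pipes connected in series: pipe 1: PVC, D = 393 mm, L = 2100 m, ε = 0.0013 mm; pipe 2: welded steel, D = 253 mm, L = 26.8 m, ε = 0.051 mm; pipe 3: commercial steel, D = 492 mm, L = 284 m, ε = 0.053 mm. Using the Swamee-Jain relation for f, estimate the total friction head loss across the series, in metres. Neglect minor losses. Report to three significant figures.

H ≈ 9.46 m

Pipe 1: V = 1.459 m/s, Re = 3.72×10^5, ε/D = 3.31×10^-6, f = 0.01385, h_1 = f(L/D)V²/2g = 8.033 m
Pipe 2: V = 3.521 m/s, Re = 5.78×10^5, ε/D = 2.02×10^-4, f = 0.01534, h_2 = f(L/D)V²/2g = 1.027 m
Pipe 3: V = 0.9310 m/s, Re = 2.97×10^5, ε/D = 1.08×10^-4, f = 0.01553, h_3 = f(L/D)V²/2g = 0.3960 m
Series → Q common, losses add: H = Σh = 9.456 m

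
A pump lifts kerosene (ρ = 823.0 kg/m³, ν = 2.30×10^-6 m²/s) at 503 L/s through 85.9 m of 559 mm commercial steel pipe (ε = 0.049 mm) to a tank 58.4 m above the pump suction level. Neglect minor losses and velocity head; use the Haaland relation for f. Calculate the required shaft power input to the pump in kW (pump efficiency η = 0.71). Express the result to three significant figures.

V = 4Q/(πD²) = 2.050 m/s; Re = 4.98×10^5; ε/D = 8.77×10^-5; f = 0.01413
h_f = f(L/D)V²/2g = 0.4648 m
Total head H = z + h_f = 58.4 + 0.4648 = 58.86 m
P_hyd = ρgQH = 823.0·9.81·0.503·58.86 = 239.1 kW
P_shaft = P_hyd/η = 239.1/0.71 = 336.7 kW

P_shaft ≈ 337 kW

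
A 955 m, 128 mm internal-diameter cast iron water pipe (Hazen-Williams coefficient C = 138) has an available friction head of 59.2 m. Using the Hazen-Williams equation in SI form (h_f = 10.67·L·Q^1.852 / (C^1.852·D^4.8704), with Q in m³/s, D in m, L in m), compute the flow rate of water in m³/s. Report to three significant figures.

Rearranging: Q = [h_f·C^1.852·D^4.8704 / (10.67·L)]^(1/1.852)
Q = [59.2·138^1.852·0.128^4.8704 / (10.67·955)]^0.540 = 0.03844 m³/s

Q ≈ 0.0384 m³/s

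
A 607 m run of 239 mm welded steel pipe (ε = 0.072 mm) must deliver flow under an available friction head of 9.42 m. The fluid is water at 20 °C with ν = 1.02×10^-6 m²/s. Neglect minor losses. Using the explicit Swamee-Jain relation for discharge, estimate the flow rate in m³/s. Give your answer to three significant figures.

Q ≈ 0.0948 m³/s

Swamee-Jain (Type II): Q = -0.965·√(gD⁵h_f/L)·ln[ε/(3.7D) + √(3.17ν²L/(gD³h_f))]
√(gD⁵h_f/L) = √(9.81·0.239⁵·9.42/607) = 0.01090
ε/(3.7D) = 8.14×10^-5; √(3.17ν²L/(gD³h_f)) = 3.98×10^-5
Q = -0.965·0.01090·ln(1.213×10^-4) = 0.09482 m³/s
Check: V = 2.11 m/s, Re = 4.95×10^5, f = 0.01639, h_f = 9.48 m ≈ 9.42 m ✓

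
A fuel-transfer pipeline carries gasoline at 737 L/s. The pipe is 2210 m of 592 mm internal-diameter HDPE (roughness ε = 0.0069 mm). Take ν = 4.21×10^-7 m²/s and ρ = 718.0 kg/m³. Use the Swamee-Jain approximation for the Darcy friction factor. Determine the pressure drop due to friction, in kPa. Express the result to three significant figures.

V = 4Q/(πD²) = 4·0.737/(π·0.592²) = 2.678 m/s
Re = VD/ν = 2.678·0.592/4.21×10^-7 = 3.77×10^6 → turbulent
ε/D = 0.0069/592 = 1.17×10^-5
Swamee-Jain: f = 0.01001
h_f = f(L/D)V²/(2g) = 0.01001·(2210/0.592)·2.678²/(2·9.81) = 13.66 m
Δp = ρg·h_f = 718.0·9.81·13.66 = 96.21 kPa

Δp ≈ 96.2 kPa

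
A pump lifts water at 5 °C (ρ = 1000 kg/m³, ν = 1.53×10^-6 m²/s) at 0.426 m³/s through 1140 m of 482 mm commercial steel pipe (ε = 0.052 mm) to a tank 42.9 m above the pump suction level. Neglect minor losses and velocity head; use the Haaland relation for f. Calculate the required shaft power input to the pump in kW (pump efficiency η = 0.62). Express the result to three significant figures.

V = 4Q/(πD²) = 2.335 m/s; Re = 7.35×10^5; ε/D = 1.08×10^-4; f = 0.01380
h_f = f(L/D)V²/2g = 9.065 m
Total head H = z + h_f = 42.9 + 9.065 = 51.96 m
P_hyd = ρgQH = 1000·9.81·0.426·51.96 = 217.2 kW
P_shaft = P_hyd/η = 217.2/0.62 = 350.3 kW

P_shaft ≈ 350 kW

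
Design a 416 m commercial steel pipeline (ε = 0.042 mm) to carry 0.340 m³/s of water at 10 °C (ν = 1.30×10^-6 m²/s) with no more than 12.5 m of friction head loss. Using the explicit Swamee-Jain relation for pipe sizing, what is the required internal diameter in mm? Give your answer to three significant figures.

Swamee-Jain (Type III): D = 0.66·[ε^1.25·(LQ²/(gh_f))^4.75 + ν·Q^9.4·(L/(gh_f))^5.2]^0.04
LQ²/(gh_f) = 0.3922; L/(gh_f) = 3.392
Term 1 = ε^1.25·(…)^4.75 = 3.96×10^-8; Term 2 = ν·Q^9.4·(…)^5.2 = 2.94×10^-8
D = 0.66·(3.96×10^-8 + 2.94×10^-8)^0.04 = 0.3413 m = 341 mm
Check: V = 3.72 m/s, Re = 9.76×10^5, f = 0.01386, h_f = 11.9 m ≈ 12.5 m ✓

D ≈ 341 mm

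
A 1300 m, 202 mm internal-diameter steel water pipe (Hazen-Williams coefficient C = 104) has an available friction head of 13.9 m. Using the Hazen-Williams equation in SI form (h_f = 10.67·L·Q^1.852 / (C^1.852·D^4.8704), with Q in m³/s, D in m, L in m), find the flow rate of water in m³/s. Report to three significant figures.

Q ≈ 0.0372 m³/s

Rearranging: Q = [h_f·C^1.852·D^4.8704 / (10.67·L)]^(1/1.852)
Q = [13.9·104^1.852·0.202^4.8704 / (10.67·1300)]^0.540 = 0.03723 m³/s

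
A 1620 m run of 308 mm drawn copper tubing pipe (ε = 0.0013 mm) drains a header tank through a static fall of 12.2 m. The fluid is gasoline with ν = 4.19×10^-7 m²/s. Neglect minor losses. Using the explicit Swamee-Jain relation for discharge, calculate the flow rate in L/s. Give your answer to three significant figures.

Swamee-Jain (Type II): Q = -0.965·√(gD⁵h_f/L)·ln[ε/(3.7D) + √(3.17ν²L/(gD³h_f))]
√(gD⁵h_f/L) = √(9.81·0.308⁵·12.2/1620) = 0.01431
ε/(3.7D) = 1.14×10^-6; √(3.17ν²L/(gD³h_f)) = 1.61×10^-5
Q = -0.965·0.01431·ln(1.720×10^-5) = 0.1515 m³/s
Check: V = 2.03 m/s, Re = 1.49×10^6, f = 0.01100, h_f = 12.2 m ≈ 12.2 m ✓

Q ≈ 151 L/s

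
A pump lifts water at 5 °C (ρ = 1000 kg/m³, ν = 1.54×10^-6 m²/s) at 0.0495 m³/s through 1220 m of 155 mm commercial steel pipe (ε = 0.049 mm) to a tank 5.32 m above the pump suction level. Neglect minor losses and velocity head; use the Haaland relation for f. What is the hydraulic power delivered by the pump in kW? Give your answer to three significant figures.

P_hyd ≈ 25.5 kW

V = 4Q/(πD²) = 2.623 m/s; Re = 2.64×10^5; ε/D = 3.16×10^-4; f = 0.01711
h_f = f(L/D)V²/2g = 47.24 m
Total head H = z + h_f = 5.32 + 47.24 = 52.56 m
P_hyd = ρgQH = 1000·9.81·0.0495·52.56 = 25.52 kW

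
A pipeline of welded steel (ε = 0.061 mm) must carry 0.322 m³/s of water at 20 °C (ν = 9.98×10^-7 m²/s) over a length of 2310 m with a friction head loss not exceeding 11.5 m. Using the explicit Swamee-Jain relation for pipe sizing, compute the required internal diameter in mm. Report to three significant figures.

Swamee-Jain (Type III): D = 0.66·[ε^1.25·(LQ²/(gh_f))^4.75 + ν·Q^9.4·(L/(gh_f))^5.2]^0.04
LQ²/(gh_f) = 2.123; L/(gh_f) = 20.48
Term 1 = ε^1.25·(…)^4.75 = 1.93×10^-4; Term 2 = ν·Q^9.4·(…)^5.2 = 1.55×10^-4
D = 0.66·(1.93×10^-4 + 1.55×10^-4)^0.04 = 0.4800 m = 480 mm
Check: V = 1.78 m/s, Re = 8.56×10^5, f = 0.01406, h_f = 10.9 m ≈ 11.5 m ✓

D ≈ 480 mm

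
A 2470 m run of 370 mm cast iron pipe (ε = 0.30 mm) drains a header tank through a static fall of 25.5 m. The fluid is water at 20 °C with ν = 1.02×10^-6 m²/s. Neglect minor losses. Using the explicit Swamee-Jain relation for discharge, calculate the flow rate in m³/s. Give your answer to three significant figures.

Swamee-Jain (Type II): Q = -0.965·√(gD⁵h_f/L)·ln[ε/(3.7D) + √(3.17ν²L/(gD³h_f))]
√(gD⁵h_f/L) = √(9.81·0.370⁵·25.5/2470) = 0.02650
ε/(3.7D) = 2.19×10^-4; √(3.17ν²L/(gD³h_f)) = 2.54×10^-5
Q = -0.965·0.02650·ln(2.445×10^-4) = 0.2127 m³/s
Check: V = 1.98 m/s, Re = 7.18×10^5, f = 0.01927, h_f = 25.6 m ≈ 25.5 m ✓

Q ≈ 0.213 m³/s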